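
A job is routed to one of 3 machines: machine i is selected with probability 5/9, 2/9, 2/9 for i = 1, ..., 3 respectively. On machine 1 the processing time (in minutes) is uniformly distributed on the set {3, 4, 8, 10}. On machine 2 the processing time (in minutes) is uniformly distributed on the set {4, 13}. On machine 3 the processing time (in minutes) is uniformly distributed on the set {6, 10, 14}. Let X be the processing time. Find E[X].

91/12

E[X | machine 1] = (3+4+8+10)/4 = 25/4.
E[X | machine 2] = (4+13)/2 = 17/2.
E[X | machine 3] = (6+10+14)/3 = 10.
E[X] = (5/9)·(25/4) + (2/9)·(17/2) + (2/9)·(10) = 91/12.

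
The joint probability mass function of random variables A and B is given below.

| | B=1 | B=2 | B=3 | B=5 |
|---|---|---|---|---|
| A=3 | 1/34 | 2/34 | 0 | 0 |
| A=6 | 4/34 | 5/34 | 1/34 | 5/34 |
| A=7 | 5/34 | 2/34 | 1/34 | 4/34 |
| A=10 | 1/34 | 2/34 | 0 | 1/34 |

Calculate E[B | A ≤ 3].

5/3

P(A ≤ 3) = 3/34.
Σ B·P over the event = 1·(1/34) + 2·(2/34) = 5/34.
E[B | A ≤ 3] = (5/34) / (3/34) = 5/3.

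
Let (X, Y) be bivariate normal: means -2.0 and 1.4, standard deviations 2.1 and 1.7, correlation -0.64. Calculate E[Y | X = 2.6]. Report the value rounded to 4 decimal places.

The regression of Y on X has slope ρ·σ_Y/σ_X and passes through (μ_X, μ_Y).
E[Y | X=2.6] = 1.4 + (-0.64)·(1.7/2.1)·(2.6 − (-2.0)) = 1.4 + (-0.518095)·(4.6) = -0.9832.

-0.9832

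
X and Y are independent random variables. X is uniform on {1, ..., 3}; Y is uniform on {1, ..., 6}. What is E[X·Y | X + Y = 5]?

Outcomes with X + Y = 5: (1,4), (2,3), (3,2), each with probability 1/18.
E[X·Y | X + Y = 5] = (4 + 6 + 6) / 3 = 16/3.

16/3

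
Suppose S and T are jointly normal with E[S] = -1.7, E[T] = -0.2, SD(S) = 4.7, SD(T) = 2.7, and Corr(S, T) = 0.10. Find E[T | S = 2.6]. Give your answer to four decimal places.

0.0470

The regression of T on S has slope ρ·σ_T/σ_S and passes through (μ_S, μ_T).
E[T | S=2.6] = -0.2 + (0.10)·(2.7/4.7)·(2.6 − (-1.7)) = -0.2 + (0.057447)·(4.3) = 0.0470.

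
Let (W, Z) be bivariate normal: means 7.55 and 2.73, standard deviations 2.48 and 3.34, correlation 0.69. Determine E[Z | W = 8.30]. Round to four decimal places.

The regression of Z on W has slope ρ·σ_Z/σ_W and passes through (μ_W, μ_Z).
E[Z | W=8.30] = 2.73 + (0.69)·(3.34/2.48)·(8.30 − (7.55)) = 2.73 + (0.92927)·(0.75) = 3.4270.

3.4270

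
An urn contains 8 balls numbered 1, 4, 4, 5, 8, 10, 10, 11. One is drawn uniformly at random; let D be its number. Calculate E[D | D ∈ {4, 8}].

P(D ∈ {4, 8}) = 3/8.
Σ over the event: 4·1/4 + 8·1/8 = 2.
E[D | D ∈ {4, 8}] = (2) / (3/8) = 16/3.

16/3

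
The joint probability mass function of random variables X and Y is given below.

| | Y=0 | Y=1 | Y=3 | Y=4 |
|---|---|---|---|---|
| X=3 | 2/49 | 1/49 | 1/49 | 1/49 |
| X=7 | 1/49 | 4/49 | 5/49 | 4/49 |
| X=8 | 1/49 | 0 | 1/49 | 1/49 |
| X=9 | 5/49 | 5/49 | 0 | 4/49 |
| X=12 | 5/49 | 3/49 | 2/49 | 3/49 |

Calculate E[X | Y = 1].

P(Y = 1) = 13/49.
Σ X·P over the event = 3·(1/49) + 7·(4/49) + 9·(5/49) + 12·(3/49) = 16/7.
E[X | Y = 1] = (16/7) / (13/49) = 112/13.

112/13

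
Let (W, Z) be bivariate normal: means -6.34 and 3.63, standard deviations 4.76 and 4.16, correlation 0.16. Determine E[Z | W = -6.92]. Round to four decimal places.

The regression of Z on W has slope ρ·σ_Z/σ_W and passes through (μ_W, μ_Z).
E[Z | W=-6.92] = 3.63 + (0.16)·(4.16/4.76)·(-6.92 − (-6.34)) = 3.63 + (0.13983)·(-0.58) = 3.5489.

3.5489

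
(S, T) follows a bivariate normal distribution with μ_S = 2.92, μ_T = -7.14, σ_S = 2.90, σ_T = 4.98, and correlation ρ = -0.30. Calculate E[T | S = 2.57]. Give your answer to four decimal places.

-6.9597

For a bivariate normal, E[T | S=x] = μ_T + ρ·(σ_T/σ_S)·(x − μ_S).
E[T | S=2.57] = -7.14 + (-0.30)·(4.98/2.90)·(2.57 − (2.92)) = -7.14 + (-0.51517)·(-0.35) = -6.9597.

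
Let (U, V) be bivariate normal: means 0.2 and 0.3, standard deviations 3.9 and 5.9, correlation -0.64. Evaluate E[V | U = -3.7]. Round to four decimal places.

For a bivariate normal, E[V | U=x] = μ_V + ρ·(σ_V/σ_U)·(x − μ_U).
E[V | U=-3.7] = 0.3 + (-0.64)·(5.9/3.9)·(-3.7 − (0.2)) = 0.3 + (-0.96821)·(-3.9) = 4.0760.

4.0760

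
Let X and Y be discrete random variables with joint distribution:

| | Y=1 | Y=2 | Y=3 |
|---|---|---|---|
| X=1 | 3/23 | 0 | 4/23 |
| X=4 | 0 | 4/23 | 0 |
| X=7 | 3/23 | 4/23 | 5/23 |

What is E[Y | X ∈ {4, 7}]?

P(X ∈ {4, 7}) = 16/23.
Σ Y·P over the event = 2·(4/23) + 1·(3/23) + 2·(4/23) + 3·(5/23) = 34/23.
E[Y | X ∈ {4, 7}] = (34/23) / (16/23) = 17/8.

17/8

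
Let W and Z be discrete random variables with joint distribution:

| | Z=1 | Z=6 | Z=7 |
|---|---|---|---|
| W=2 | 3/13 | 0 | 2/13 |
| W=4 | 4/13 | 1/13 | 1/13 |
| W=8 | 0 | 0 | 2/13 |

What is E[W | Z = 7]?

24/5

P(Z = 7) = 5/13.
Σ W·P over the event = 2·(2/13) + 4·(1/13) + 8·(2/13) = 24/13.
E[W | Z = 7] = (24/13) / (5/13) = 24/5.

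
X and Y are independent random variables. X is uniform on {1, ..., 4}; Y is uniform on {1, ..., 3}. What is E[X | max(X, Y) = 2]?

P(max(X, Y) = 2) = 1/4.
Summing X·P(x,y) over outcomes with max(X, Y) = 2 gives 5/12.
E[X | max(X, Y) = 2] = (5/12) / (1/4) = 5/3.

5/3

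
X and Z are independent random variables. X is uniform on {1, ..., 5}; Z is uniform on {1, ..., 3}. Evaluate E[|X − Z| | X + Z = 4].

4/3

Outcomes with X + Z = 4: (1,3), (2,2), (3,1), each with probability 1/15.
E[|X − Z| | X + Z = 4] = (2 + 0 + 2) / 3 = 4/3.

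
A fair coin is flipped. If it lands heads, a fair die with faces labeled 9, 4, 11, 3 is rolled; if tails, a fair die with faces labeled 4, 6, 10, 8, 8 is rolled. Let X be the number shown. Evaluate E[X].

279/40

E[X | heads] = (9+4+11+3)/4 = 27/4.
E[X | tails] = (4+6+10+8+8)/5 = 36/5.
E[X] = (1/2)·(27/4) + (1/2)·(36/5) = 279/40.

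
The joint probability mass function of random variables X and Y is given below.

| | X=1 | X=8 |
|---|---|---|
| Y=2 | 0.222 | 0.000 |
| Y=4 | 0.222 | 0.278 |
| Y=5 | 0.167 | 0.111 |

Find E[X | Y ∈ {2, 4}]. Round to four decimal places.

3.6953

P(Y ∈ {2, 4}) = 0.722.
Σ X·P over the event = 1·(0.222) + 1·(0.222) + 8·(0.278) = 2.668.
E[X | Y ∈ {2, 4}] = (2.668) / (0.722) = 3.6953.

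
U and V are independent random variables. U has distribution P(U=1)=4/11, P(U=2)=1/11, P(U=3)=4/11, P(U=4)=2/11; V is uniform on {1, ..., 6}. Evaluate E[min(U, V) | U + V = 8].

P(U + V = 8) = 7/66.
Summing min(U,V)·P(x,y) over outcomes with U + V = 8 gives 1/3.
E[min(U, V) | U + V = 8] = (1/3) / (7/66) = 22/7.

22/7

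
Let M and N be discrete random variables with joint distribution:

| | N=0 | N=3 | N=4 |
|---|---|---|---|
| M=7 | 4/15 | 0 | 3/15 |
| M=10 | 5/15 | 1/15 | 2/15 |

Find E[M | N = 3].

10

P(N = 3) = 1/15.
Σ M·P over the event = 10·(1/15) = 2/3.
E[M | N = 3] = (2/3) / (1/15) = 10.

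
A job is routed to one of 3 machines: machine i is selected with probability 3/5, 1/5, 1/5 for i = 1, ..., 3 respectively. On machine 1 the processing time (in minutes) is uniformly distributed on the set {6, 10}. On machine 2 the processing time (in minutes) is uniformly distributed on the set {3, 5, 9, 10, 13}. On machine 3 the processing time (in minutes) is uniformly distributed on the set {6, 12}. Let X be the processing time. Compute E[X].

E[X | machine 1] = (6+10)/2 = 8.
E[X | machine 2] = (3+5+9+10+13)/5 = 8.
E[X | machine 3] = (6+12)/2 = 9.
By the law of total expectation,
E[X] = (3/5)·(8) + (1/5)·(8) + (1/5)·(9) = 41/5.

41/5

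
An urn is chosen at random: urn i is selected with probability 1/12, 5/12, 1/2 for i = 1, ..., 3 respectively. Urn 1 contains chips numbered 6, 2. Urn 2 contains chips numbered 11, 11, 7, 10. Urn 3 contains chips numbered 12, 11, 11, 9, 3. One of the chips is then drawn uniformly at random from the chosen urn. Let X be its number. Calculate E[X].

2159/240

E[X | urn 1] = (6+2)/2 = 4.
E[X | urn 2] = (11+11+7+10)/4 = 39/4.
E[X | urn 3] = (12+11+11+9+3)/5 = 46/5.
By the law of total expectation,
E[X] = (1/12)·(4) + (5/12)·(39/4) + (1/2)·(46/5) = 2159/240.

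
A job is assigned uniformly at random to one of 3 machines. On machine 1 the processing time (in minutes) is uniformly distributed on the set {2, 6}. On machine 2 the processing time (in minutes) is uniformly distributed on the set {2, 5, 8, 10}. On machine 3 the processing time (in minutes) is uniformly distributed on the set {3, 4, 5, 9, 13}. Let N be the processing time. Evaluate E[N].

E[N | machine 1] = (2+6)/2 = 4.
E[N | machine 2] = (2+5+8+10)/4 = 25/4.
E[N | machine 3] = (3+4+5+9+13)/5 = 34/5.
By the law of total expectation,
E[N] = (1/3)·(4) + (1/3)·(25/4) + (1/3)·(34/5) = 341/60.

341/60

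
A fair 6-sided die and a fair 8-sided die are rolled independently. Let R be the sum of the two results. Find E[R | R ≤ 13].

370/47

P(R ≤ 13) = 47/48.
E[R | R ≤ 13] = (185/24) / (47/48) = 370/47.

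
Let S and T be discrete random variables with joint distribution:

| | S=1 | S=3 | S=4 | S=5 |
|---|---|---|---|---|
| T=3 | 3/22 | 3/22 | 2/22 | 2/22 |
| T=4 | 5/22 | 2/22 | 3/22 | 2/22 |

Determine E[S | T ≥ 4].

11/4

P(T ≥ 4) = 6/11.
Σ S·P over the event = 1·(5/22) + 3·(2/22) + 4·(3/22) + 5·(2/22) = 3/2.
E[S | T ≥ 4] = (3/2) / (6/11) = 11/4.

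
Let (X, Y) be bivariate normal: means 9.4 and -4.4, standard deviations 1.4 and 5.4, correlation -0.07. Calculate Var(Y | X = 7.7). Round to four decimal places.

29.0171

The conditional variance in a bivariate normal is σ_Y²(1 − ρ²), independent of x.
Var(Y | X=7.7) = (5.4)²·(1 − (-0.07)²) = 29.16·0.9951 = 29.0171.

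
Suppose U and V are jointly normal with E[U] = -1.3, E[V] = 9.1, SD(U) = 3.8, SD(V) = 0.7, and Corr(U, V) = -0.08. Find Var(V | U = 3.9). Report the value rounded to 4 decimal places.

0.4869

For a bivariate normal, Var(V | U=x) = σ_V²(1 − ρ²).
Var(V | U=3.9) = (0.7)²·(1 − (-0.08)²) = 0.49·0.9936 = 0.4869.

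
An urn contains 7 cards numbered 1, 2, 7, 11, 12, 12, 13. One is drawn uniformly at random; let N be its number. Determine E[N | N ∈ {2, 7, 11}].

20/3

P(N ∈ {2, 7, 11}) = 3/7.
Σ over the event: 2·1/7 + 7·1/7 + 11·1/7 = 20/7.
E[N | N ∈ {2, 7, 11}] = (20/7) / (3/7) = 20/3.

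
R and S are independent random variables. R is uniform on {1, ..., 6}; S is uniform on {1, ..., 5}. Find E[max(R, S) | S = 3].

Outcomes with S = 3: (1,3), (2,3), (3,3), (4,3), (5,3), (6,3), each with probability 1/30.
E[max(R, S) | S = 3] = (3 + 3 + 3 + 4 + 5 + 6) / 6 = 4.

4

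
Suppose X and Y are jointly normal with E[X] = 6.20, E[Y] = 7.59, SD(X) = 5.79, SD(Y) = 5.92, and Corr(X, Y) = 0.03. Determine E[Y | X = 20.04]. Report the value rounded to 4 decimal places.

8.0145

For a bivariate normal, E[Y | X=x] = μ_Y + ρ·(σ_Y/σ_X)·(x − μ_X).
E[Y | X=20.04] = 7.59 + (0.03)·(5.92/5.79)·(20.04 − (6.20)) = 7.59 + (0.030674)·(13.84) = 8.0145.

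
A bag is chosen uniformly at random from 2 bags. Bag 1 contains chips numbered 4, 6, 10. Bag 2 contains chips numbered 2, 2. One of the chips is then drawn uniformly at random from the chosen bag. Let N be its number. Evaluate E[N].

E[N | bag 1] = (4+6+10)/3 = 20/3.
E[N | bag 2] = (2+2)/2 = 2.
By the law of total expectation,
E[N] = (1/2)·(20/3) + (1/2)·(2) = 13/3.

13/3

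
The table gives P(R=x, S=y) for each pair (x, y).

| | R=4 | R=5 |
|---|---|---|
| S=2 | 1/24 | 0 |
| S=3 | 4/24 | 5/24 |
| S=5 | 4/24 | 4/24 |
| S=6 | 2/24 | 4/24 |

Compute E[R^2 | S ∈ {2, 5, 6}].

104/5

P(S ∈ {2, 5, 6}) = 5/8.
Σ R^2·P over the event = 16·(1/24) + 16·(4/24) + 16·(2/24) + 25·(4/24) + 25·(4/24) = 13.
E[R^2 | S ∈ {2, 5, 6}] = (13) / (5/8) = 104/5.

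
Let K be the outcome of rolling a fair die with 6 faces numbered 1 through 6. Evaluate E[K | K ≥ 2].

Given K ≥ 2, K is equally likely to be any of {2, 3, 4, 5, 6}.
E[K | K ≥ 2] = (2 + 3 + 4 + 5 + 6) / 5 = 4.

4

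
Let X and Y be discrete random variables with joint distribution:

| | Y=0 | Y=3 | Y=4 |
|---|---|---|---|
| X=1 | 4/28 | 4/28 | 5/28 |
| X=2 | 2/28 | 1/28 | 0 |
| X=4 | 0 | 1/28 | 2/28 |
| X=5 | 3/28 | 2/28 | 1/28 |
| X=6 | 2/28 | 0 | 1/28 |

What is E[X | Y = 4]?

P(Y = 4) = 9/28.
Σ X·P over the event = 1·(5/28) + 4·(2/28) + 5·(1/28) + 6·(1/28) = 6/7.
E[X | Y = 4] = (6/7) / (9/28) = 8/3.

8/3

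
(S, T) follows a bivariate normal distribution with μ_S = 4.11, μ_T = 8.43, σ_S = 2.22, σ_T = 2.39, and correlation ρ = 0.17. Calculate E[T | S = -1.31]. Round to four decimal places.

E[T | S=x] = μ_T + ρ(σ_T/σ_S)(x − μ_S) for jointly normal variables.
E[T | S=-1.31] = 8.43 + (0.17)·(2.39/2.22)·(-1.31 − (4.11)) = 8.43 + (0.18302)·(-5.42) = 7.4380.

7.4380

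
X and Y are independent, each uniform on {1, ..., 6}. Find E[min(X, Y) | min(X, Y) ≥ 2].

16/5

P(min(X, Y) ≥ 2) = 25/36.
Summing min(X,Y)·P(x,y) over outcomes with min(X, Y) ≥ 2 gives 20/9.
E[min(X, Y) | min(X, Y) ≥ 2] = (20/9) / (25/36) = 16/5.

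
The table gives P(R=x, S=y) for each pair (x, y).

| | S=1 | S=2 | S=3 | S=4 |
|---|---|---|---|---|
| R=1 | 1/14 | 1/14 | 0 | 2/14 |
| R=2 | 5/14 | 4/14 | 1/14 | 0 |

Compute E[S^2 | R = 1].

P(R = 1) = 2/7.
Summing S^2·P(R=x,S=y) over the conditioning event gives 37/14.
E[S^2 | R = 1] = (37/14) / (2/7) = 37/4.

37/4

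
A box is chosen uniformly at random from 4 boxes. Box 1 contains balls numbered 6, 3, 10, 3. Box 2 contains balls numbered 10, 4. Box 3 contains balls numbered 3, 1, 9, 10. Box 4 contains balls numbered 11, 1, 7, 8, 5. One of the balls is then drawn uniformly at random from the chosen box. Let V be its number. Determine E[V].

493/80

E[V | box 1] = (6+3+10+3)/4 = 11/2.
E[V | box 2] = (10+4)/2 = 7.
E[V | box 3] = (3+1+9+10)/4 = 23/4.
E[V | box 4] = (11+1+7+8+5)/5 = 32/5.
E[V] = (1/4)·(11/2) + (1/4)·(7) + (1/4)·(23/4) + (1/4)·(32/5) = 493/80.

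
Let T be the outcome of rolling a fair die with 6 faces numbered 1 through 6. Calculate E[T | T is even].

Given T is even, T is equally likely to be any of {2, 4, 6}.
E[T | T is even] = (2 + 4 + 6) / 3 = 4.

4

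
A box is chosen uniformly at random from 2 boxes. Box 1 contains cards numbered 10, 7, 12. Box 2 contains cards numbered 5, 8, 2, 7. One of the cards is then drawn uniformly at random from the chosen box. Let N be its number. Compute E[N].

91/12

E[N | box 1] = (10+7+12)/3 = 29/3.
E[N | box 2] = (5+8+2+7)/4 = 11/2.
E[N] = (1/2)·(29/3) + (1/2)·(11/2) = 91/12.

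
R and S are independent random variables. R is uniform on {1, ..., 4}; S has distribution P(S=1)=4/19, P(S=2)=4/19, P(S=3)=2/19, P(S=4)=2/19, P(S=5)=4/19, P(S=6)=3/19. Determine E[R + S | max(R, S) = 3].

P(max(R, S) = 3) = 7/38.
Summing (R+S)·P(x,y) over outcomes with max(R, S) = 3 gives 33/38.
E[R + S | max(R, S) = 3] = (33/38) / (7/38) = 33/7.

33/7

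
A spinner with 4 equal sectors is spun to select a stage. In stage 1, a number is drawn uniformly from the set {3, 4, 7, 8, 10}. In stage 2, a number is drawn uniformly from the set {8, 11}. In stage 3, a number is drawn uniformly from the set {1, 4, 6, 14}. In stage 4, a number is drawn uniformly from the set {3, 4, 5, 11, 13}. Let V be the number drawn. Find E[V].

587/80

E[V | stage 1] = (3+4+7+8+10)/5 = 32/5.
E[V | stage 2] = (8+11)/2 = 19/2.
E[V | stage 3] = (1+4+6+14)/4 = 25/4.
E[V | stage 4] = (3+4+5+11+13)/5 = 36/5.
E[V] = (1/4)·(32/5) + (1/4)·(19/2) + (1/4)·(25/4) + (1/4)·(36/5) = 587/80.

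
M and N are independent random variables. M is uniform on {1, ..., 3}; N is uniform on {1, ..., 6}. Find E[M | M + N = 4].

2

Outcomes with M + N = 4: (1,3), (2,2), (3,1), each with probability 1/18.
E[M | M + N = 4] = (1 + 2 + 3) / 3 = 2.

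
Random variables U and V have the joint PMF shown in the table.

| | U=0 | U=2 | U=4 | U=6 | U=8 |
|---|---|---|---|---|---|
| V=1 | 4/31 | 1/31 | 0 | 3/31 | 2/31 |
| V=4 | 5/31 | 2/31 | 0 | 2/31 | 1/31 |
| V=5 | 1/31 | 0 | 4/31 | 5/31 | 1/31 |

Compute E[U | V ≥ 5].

54/11

P(V ≥ 5) = 11/31.
Summing U·P(U=x,V=y) over the conditioning event gives 54/31.
E[U | V ≥ 5] = (54/31) / (11/31) = 54/11.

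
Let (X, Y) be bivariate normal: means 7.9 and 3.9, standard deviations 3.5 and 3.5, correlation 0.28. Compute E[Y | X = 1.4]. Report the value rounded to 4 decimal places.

2.0800

For a bivariate normal, E[Y | X=x] = μ_Y + ρ·(σ_Y/σ_X)·(x − μ_X).
E[Y | X=1.4] = 3.9 + (0.28)·(3.5/3.5)·(1.4 − (7.9)) = 3.9 + (0.28)·(-6.5) = 2.0800.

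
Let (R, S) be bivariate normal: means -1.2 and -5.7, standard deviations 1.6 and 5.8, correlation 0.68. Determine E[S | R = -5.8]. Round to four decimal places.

-17.0390

For a bivariate normal, E[S | R=x] = μ_S + ρ·(σ_S/σ_R)·(x − μ_R).
E[S | R=-5.8] = -5.7 + (0.68)·(5.8/1.6)·(-5.8 − (-1.2)) = -5.7 + (2.465)·(-4.6) = -17.0390.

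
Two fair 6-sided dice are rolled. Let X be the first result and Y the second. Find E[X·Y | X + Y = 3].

2

Outcomes with X + Y = 3: (1,2), (2,1), each with probability 1/36.
E[X·Y | X + Y = 3] = (2 + 2) / 2 = 2.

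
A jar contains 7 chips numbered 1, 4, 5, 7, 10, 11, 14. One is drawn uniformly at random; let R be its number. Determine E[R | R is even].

P(R is even) = 3/7.
Σ over the event: 4·1/7 + 10·1/7 + 14·1/7 = 4.
E[R | R is even] = (4) / (3/7) = 28/3.

28/3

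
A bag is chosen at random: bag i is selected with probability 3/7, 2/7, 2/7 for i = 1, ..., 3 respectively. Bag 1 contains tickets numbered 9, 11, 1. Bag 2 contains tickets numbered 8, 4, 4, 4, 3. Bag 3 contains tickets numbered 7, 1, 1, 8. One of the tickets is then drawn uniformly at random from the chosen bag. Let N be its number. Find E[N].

387/70

E[N | bag 1] = (9+11+1)/3 = 7.
E[N | bag 2] = (8+4+4+4+3)/5 = 23/5.
E[N | bag 3] = (7+1+1+8)/4 = 17/4.
E[N] = (3/7)·(7) + (2/7)·(23/5) + (2/7)·(17/4) = 387/70.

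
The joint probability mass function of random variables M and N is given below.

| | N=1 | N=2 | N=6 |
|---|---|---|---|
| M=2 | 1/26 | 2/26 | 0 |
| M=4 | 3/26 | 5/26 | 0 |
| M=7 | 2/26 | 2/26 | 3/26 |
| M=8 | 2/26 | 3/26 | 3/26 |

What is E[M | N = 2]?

P(N = 2) = 6/13.
Summing M·P(M=x,N=y) over the conditioning event gives 31/13.
E[M | N = 2] = (31/13) / (6/13) = 31/6.

31/6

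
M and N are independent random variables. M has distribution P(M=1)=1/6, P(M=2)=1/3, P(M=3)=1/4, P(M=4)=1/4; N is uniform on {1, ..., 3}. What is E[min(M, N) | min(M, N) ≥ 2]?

P(min(M, N) ≥ 2) = 5/9.
Summing min(M,N)·P(x,y) over outcomes with min(M, N) ≥ 2 gives 23/18.
E[min(M, N) | min(M, N) ≥ 2] = (23/18) / (5/9) = 23/10.

23/10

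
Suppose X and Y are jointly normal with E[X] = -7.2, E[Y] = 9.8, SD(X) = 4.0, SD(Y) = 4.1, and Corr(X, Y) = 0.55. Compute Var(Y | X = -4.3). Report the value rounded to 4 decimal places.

Var(Y | X=x) = (1 − ρ²)·σ_Y².
Var(Y | X=-4.3) = (4.1)²·(1 − (0.55)²) = 16.81·0.6975 = 11.7250.

11.7250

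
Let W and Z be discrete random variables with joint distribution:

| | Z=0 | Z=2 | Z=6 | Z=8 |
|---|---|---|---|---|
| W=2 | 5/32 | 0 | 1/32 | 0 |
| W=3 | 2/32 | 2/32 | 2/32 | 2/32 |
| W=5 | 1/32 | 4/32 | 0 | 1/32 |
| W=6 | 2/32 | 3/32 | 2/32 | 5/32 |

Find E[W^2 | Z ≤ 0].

P(Z ≤ 0) = 5/16.
Σ W^2·P over the event = 4·(5/32) + 9·(2/32) + 25·(1/32) + 36·(2/32) = 135/32.
E[W^2 | Z ≤ 0] = (135/32) / (5/16) = 27/2.

27/2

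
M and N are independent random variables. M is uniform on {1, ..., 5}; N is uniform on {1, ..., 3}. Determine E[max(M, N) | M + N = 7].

Outcomes with M + N = 7: (4,3), (5,2), each with probability 1/15.
E[max(M, N) | M + N = 7] = (4 + 5) / 2 = 9/2.

9/2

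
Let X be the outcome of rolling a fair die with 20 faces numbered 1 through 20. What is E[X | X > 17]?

Given X > 17, X is equally likely to be any of {18, 19, 20}.
E[X | X > 17] = (18 + 19 + 20) / 3 = 19.

19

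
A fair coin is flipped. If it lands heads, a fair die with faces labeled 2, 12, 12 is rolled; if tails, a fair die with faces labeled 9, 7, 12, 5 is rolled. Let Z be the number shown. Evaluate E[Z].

203/24

E[Z | heads] = (2+12+12)/3 = 26/3.
E[Z | tails] = (9+7+12+5)/4 = 33/4.
By the law of total expectation,
E[Z] = (1/2)·(26/3) + (1/2)·(33/4) = 203/24.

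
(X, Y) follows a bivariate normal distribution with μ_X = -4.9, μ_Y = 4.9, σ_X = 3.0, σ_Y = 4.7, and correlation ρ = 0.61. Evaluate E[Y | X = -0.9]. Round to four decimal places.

8.7227

The regression of Y on X has slope ρ·σ_Y/σ_X and passes through (μ_X, μ_Y).
E[Y | X=-0.9] = 4.9 + (0.61)·(4.7/3.0)·(-0.9 − (-4.9)) = 4.9 + (0.95567)·(4) = 8.7227.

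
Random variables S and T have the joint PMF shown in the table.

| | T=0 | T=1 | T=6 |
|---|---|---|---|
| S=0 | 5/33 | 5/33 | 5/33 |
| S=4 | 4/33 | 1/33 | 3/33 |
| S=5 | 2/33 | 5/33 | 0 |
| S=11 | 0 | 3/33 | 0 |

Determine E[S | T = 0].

P(T = 0) = 1/3.
Σ S·P over the event = 0·(5/33) + 4·(4/33) + 5·(2/33) = 26/33.
E[S | T = 0] = (26/33) / (1/3) = 26/11.

26/11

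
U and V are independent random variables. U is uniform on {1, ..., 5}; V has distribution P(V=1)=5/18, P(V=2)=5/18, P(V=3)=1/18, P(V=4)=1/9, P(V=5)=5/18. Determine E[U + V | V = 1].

P(V = 1) = 5/18.
Summing (U+V)·P(x,y) over outcomes with V = 1 gives 10/9.
E[U + V | V = 1] = (10/9) / (5/18) = 4.

4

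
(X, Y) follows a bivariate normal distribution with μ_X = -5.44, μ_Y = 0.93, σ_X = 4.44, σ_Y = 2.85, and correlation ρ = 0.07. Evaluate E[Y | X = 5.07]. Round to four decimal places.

1.4022

The regression of Y on X has slope ρ·σ_Y/σ_X and passes through (μ_X, μ_Y).
E[Y | X=5.07] = 0.93 + (0.07)·(2.85/4.44)·(5.07 − (-5.44)) = 0.93 + (0.044932)·(10.51) = 1.4022.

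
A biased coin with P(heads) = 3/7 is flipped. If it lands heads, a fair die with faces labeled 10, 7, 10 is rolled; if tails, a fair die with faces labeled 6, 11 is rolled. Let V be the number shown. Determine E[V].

E[V | heads] = (10+7+10)/3 = 9.
E[V | tails] = (6+11)/2 = 17/2.
E[V] = (3/7)·(9) + (4/7)·(17/2) = 61/7.

61/7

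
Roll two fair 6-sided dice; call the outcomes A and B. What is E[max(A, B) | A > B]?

14/3

P(A > B) = 5/12.
Summing max(A,B)·P(x,y) over outcomes with A > B gives 35/18.
E[max(A, B) | A > B] = (35/18) / (5/12) = 14/3.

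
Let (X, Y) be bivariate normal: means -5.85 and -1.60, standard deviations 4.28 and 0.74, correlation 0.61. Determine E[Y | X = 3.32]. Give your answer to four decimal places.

The regression of Y on X has slope ρ·σ_Y/σ_X and passes through (μ_X, μ_Y).
E[Y | X=3.32] = -1.60 + (0.61)·(0.74/4.28)·(3.32 − (-5.85)) = -1.60 + (0.105467)·(9.17) = -0.6329.

-0.6329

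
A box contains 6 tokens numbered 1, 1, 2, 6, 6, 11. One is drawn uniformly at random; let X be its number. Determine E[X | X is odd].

P(X is odd) = 1/2.
Σ over the event: 1·1/3 + 11·1/6 = 13/6.
E[X | X is odd] = (13/6) / (1/2) = 13/3.

13/3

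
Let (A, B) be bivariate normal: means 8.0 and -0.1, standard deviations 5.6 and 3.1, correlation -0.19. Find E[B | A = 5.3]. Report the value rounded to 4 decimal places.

0.1840

E[B | A=x] = μ_B + ρ(σ_B/σ_A)(x − μ_A) for jointly normal variables.
E[B | A=5.3] = -0.1 + (-0.19)·(3.1/5.6)·(5.3 − (8.0)) = -0.1 + (-0.10518)·(-2.7) = 0.1840.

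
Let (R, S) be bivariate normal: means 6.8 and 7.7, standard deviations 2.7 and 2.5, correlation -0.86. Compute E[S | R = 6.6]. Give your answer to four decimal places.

7.8593

E[S | R=x] = μ_S + ρ(σ_S/σ_R)(x − μ_R) for jointly normal variables.
E[S | R=6.6] = 7.7 + (-0.86)·(2.5/2.7)·(6.6 − (6.8)) = 7.7 + (-0.7963)·(-0.2) = 7.8593.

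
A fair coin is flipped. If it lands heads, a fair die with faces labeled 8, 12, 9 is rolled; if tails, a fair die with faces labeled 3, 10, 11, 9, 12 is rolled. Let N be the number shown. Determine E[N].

28/3

E[N | heads] = (8+12+9)/3 = 29/3.
E[N | tails] = (3+10+11+9+12)/5 = 9.
By the law of total expectation,
E[N] = (1/2)·(29/3) + (1/2)·(9) = 28/3.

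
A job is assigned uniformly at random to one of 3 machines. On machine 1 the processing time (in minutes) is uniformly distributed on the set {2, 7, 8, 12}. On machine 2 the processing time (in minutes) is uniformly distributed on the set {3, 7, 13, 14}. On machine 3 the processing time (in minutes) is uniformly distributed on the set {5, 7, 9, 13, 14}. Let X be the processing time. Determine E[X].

87/10

E[X | machine 1] = (2+7+8+12)/4 = 29/4.
E[X | machine 2] = (3+7+13+14)/4 = 37/4.
E[X | machine 3] = (5+7+9+13+14)/5 = 48/5.
E[X] = (1/3)·(29/4) + (1/3)·(37/4) + (1/3)·(48/5) = 87/10.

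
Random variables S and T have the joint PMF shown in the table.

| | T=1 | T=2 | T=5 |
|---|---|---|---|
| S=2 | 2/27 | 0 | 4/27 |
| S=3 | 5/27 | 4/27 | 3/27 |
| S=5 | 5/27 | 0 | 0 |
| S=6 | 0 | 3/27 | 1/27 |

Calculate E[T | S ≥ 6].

P(S ≥ 6) = 4/27.
Summing T·P(S=x,T=y) over the conditioning event gives 11/27.
E[T | S ≥ 6] = (11/27) / (4/27) = 11/4.

11/4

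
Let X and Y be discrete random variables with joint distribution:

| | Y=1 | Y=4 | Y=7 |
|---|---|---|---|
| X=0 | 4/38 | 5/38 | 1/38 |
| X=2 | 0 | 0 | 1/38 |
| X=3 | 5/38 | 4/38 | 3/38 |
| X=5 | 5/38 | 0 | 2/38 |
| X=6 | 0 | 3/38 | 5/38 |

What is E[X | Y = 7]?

P(Y = 7) = 6/19.
Summing X·P(X=x,Y=y) over the conditioning event gives 51/38.
E[X | Y = 7] = (51/38) / (6/19) = 17/4.

17/4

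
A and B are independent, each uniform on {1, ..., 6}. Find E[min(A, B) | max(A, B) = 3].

9/5

Outcomes with max(A, B) = 3: (1,3), (2,3), (3,1), (3,2), (3,3), each with probability 1/36.
E[min(A, B) | max(A, B) = 3] = (1 + 2 + 1 + 2 + 3) / 5 = 9/5.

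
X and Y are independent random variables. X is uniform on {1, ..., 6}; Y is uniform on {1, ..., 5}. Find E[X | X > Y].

14/3

P(X > Y) = 1/2.
Summing X·P(x,y) over outcomes with X > Y gives 7/3.
E[X | X > Y] = (7/3) / (1/2) = 14/3.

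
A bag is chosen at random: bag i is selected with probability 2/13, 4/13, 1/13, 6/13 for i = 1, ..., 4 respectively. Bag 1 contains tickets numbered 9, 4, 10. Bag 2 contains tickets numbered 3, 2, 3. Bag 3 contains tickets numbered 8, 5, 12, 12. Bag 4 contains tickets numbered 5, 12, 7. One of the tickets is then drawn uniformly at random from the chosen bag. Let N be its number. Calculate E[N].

E[N | bag 1] = (9+4+10)/3 = 23/3.
E[N | bag 2] = (3+2+3)/3 = 8/3.
E[N | bag 3] = (8+5+12+12)/4 = 37/4.
E[N | bag 4] = (5+12+7)/3 = 8.
By the law of total expectation,
E[N] = (2/13)·(23/3) + (4/13)·(8/3) + (1/13)·(37/4) + (6/13)·(8) = 333/52.

333/52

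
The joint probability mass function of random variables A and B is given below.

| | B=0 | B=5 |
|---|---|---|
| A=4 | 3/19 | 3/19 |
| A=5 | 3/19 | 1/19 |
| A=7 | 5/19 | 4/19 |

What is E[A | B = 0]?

P(B = 0) = 11/19.
Σ A·P over the event = 4·(3/19) + 5·(3/19) + 7·(5/19) = 62/19.
E[A | B = 0] = (62/19) / (11/19) = 62/11.

62/11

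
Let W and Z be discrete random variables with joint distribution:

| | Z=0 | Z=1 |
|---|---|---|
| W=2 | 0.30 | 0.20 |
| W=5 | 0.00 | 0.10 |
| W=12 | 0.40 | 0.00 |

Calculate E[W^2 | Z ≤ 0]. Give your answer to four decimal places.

84.0000

P(Z ≤ 0) = 0.70.
Σ W^2·P over the event = 4·(0.30) + 144·(0.40) = 58.80.
E[W^2 | Z ≤ 0] = (58.80) / (0.70) = 84.0000.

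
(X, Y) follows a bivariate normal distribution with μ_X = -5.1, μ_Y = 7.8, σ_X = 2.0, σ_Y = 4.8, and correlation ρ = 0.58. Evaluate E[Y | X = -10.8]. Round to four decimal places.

-0.1344

E[Y | X=x] = μ_Y + ρ(σ_Y/σ_X)(x − μ_X) for jointly normal variables.
E[Y | X=-10.8] = 7.8 + (0.58)·(4.8/2.0)·(-10.8 − (-5.1)) = 7.8 + (1.392)·(-5.7) = -0.1344.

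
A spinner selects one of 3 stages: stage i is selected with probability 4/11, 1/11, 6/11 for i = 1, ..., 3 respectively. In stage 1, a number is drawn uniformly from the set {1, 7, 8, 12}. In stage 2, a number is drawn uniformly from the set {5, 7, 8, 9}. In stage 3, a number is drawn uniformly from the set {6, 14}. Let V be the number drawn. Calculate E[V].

E[V | stage 1] = (1+7+8+12)/4 = 7.
E[V | stage 2] = (5+7+8+9)/4 = 29/4.
E[V | stage 3] = (6+14)/2 = 10.
By the law of total expectation,
E[V] = (4/11)·(7) + (1/11)·(29/4) + (6/11)·(10) = 381/44.

381/44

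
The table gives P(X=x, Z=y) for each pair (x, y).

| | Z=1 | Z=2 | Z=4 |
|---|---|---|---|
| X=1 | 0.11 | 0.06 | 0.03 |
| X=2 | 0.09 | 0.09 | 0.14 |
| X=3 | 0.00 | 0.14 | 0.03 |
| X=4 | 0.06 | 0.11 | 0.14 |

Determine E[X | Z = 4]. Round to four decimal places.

P(Z = 4) = 0.34.
Σ X·P over the event = 1·(0.03) + 2·(0.14) + 3·(0.03) + 4·(0.14) = 0.96.
E[X | Z = 4] = (0.96) / (0.34) = 2.8235.

2.8235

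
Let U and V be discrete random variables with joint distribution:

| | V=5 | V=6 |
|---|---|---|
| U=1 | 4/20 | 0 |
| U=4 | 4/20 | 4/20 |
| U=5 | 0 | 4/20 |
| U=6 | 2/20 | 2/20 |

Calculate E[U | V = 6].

P(V = 6) = 1/2.
Σ U·P over the event = 4·(4/20) + 5·(4/20) + 6·(2/20) = 12/5.
E[U | V = 6] = (12/5) / (1/2) = 24/5.

24/5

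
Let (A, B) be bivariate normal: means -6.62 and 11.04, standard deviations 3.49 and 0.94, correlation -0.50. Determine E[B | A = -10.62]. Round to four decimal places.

11.5787

E[B | A=x] = μ_B + ρ(σ_B/σ_A)(x − μ_A) for jointly normal variables.
E[B | A=-10.62] = 11.04 + (-0.50)·(0.94/3.49)·(-10.62 − (-6.62)) = 11.04 + (-0.13467)·(-4) = 11.5787.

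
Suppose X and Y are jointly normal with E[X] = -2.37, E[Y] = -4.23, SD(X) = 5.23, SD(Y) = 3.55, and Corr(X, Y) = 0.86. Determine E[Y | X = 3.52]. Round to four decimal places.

-0.7917

For a bivariate normal, E[Y | X=x] = μ_Y + ρ·(σ_Y/σ_X)·(x − μ_X).
E[Y | X=3.52] = -4.23 + (0.86)·(3.55/5.23)·(3.52 − (-2.37)) = -4.23 + (0.58375)·(5.89) = -0.7917.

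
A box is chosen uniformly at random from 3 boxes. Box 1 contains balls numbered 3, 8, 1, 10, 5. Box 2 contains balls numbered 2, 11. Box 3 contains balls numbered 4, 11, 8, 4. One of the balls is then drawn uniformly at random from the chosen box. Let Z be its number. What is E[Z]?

E[Z | box 1] = (3+8+1+10+5)/5 = 27/5.
E[Z | box 2] = (2+11)/2 = 13/2.
E[Z | box 3] = (4+11+8+4)/4 = 27/4.
By the law of total expectation,
E[Z] = (1/3)·(27/5) + (1/3)·(13/2) + (1/3)·(27/4) = 373/60.

373/60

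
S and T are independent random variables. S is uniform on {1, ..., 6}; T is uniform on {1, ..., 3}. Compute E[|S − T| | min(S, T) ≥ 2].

Outcomes with min(S, T) ≥ 2: (2,2), (2,3), (3,2), (3,3), (4,2), (4,3), (5,2), (5,3), (6,2), (6,3), each with probability 1/18.
E[|S − T| | min(S, T) ≥ 2] = (0 + 1 + 1 + 0 + 2 + 1 + 3 + 2 + 4 + 3) / 10 = 17/10.

17/10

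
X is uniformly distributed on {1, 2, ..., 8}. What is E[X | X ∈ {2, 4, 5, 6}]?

P(X ∈ {2, 4, 5, 6}) = 1/2.
Σ over the event: 2·1/8 + 4·1/8 + 5·1/8 + 6·1/8 = 17/8.
E[X | X ∈ {2, 4, 5, 6}] = (17/8) / (1/2) = 17/4.

17/4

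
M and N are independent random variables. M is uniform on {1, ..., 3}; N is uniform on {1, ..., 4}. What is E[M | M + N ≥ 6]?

8/3

P(M + N ≥ 6) = 1/4.
Summing M·P(x,y) over outcomes with M + N ≥ 6 gives 2/3.
E[M | M + N ≥ 6] = (2/3) / (1/4) = 8/3.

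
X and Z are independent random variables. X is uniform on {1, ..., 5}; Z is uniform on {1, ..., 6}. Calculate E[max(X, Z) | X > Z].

4

Outcomes with X > Z: (2,1), (3,1), (3,2), (4,1), (4,2), (4,3), (5,1), (5,2), (5,3), (5,4), each with probability 1/30.
E[max(X, Z) | X > Z] = (2 + 3 + 3 + 4 + 4 + 4 + 5 + 5 + 5 + 5) / 10 = 4.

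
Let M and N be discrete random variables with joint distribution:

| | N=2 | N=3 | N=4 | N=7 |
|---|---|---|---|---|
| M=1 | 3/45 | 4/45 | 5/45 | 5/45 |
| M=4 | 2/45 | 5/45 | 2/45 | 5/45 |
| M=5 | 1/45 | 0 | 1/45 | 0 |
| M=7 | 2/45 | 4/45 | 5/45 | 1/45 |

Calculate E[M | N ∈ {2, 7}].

62/19

P(N ∈ {2, 7}) = 19/45.
Σ M·P over the event = 1·(3/45) + 1·(5/45) + 4·(2/45) + 4·(5/45) + 5·(1/45) + 7·(2/45) + 7·(1/45) = 62/45.
E[M | N ∈ {2, 7}] = (62/45) / (19/45) = 62/19.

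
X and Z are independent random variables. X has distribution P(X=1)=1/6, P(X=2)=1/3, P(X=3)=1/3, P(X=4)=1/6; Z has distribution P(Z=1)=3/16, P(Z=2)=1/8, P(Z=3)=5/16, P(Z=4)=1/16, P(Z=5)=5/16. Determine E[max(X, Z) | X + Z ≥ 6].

P(X + Z ≥ 6) = 13/24.
Summing max(X,Z)·P(x,y) over outcomes with X + Z ≥ 6 gives 19/8.
E[max(X, Z) | X + Z ≥ 6] = (19/8) / (13/24) = 57/13.

57/13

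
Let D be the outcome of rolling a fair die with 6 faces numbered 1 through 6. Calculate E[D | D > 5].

6

Given D > 5, D is equally likely to be any of {6}.
E[D | D > 5] = (6) / 1 = 6.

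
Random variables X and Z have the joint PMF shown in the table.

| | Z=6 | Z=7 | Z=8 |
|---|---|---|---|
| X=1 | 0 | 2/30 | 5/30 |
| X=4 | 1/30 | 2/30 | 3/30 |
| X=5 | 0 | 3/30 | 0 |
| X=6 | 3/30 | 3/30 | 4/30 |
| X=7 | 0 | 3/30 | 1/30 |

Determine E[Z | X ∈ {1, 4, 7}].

P(X ∈ {1, 4, 7}) = 17/30.
Σ Z·P over the event = 7·(2/30) + 8·(5/30) + 6·(1/30) + 7·(2/30) + 8·(3/30) + 7·(3/30) + 8·(1/30) = 127/30.
E[Z | X ∈ {1, 4, 7}] = (127/30) / (17/30) = 127/17.

127/17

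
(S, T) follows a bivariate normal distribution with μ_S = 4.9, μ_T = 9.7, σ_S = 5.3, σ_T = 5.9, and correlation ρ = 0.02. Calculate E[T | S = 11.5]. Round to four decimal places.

For a bivariate normal, E[T | S=x] = μ_T + ρ·(σ_T/σ_S)·(x − μ_S).
E[T | S=11.5] = 9.7 + (0.02)·(5.9/5.3)·(11.5 − (4.9)) = 9.7 + (0.022264)·(6.6) = 9.8469.

9.8469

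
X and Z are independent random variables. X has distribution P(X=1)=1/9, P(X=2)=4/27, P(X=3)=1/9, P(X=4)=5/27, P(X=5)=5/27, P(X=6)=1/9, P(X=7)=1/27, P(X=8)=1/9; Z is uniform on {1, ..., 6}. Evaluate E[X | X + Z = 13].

P(X + Z = 13) = 2/81.
Summing X·P(x,y) over outcomes with X + Z = 13 gives 31/162.
E[X | X + Z = 13] = (31/162) / (2/81) = 31/4.

31/4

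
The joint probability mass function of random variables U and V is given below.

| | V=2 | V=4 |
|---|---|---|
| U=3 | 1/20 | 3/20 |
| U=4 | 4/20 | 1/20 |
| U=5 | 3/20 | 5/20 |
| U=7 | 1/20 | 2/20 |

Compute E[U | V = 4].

P(V = 4) = 11/20.
Summing U·P(U=x,V=y) over the conditioning event gives 13/5.
E[U | V = 4] = (13/5) / (11/20) = 52/11.

52/11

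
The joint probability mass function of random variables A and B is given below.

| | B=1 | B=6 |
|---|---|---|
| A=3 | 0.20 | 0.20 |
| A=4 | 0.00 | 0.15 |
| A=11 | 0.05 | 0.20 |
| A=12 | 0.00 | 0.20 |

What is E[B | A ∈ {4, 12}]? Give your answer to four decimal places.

P(A ∈ {4, 12}) = 0.35.
Σ B·P over the event = 6·(0.15) + 6·(0.20) = 2.10.
E[B | A ∈ {4, 12}] = (2.10) / (0.35) = 6.0000.

6.0000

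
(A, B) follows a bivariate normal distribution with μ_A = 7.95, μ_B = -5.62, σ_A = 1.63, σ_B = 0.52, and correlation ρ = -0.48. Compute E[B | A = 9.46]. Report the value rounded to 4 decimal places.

E[B | A=x] = μ_B + ρ(σ_B/σ_A)(x − μ_A) for jointly normal variables.
E[B | A=9.46] = -5.62 + (-0.48)·(0.52/1.63)·(9.46 − (7.95)) = -5.62 + (-0.15313)·(1.51) = -5.8512.

-5.8512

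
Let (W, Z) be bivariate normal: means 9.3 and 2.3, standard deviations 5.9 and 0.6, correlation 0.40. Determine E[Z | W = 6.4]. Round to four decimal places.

2.1820

The regression of Z on W has slope ρ·σ_Z/σ_W and passes through (μ_W, μ_Z).
E[Z | W=6.4] = 2.3 + (0.40)·(0.6/5.9)·(6.4 − (9.3)) = 2.3 + (0.040678)·(-2.9) = 2.1820.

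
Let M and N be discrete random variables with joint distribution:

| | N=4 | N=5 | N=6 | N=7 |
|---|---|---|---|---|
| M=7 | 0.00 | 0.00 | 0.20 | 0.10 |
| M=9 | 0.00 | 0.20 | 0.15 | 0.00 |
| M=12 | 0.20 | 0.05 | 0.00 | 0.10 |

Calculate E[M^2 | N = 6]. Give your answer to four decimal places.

P(N = 6) = 0.35.
Σ M^2·P over the event = 49·(0.20) + 81·(0.15) = 21.95.
E[M^2 | N = 6] = (21.95) / (0.35) = 62.7143.

62.7143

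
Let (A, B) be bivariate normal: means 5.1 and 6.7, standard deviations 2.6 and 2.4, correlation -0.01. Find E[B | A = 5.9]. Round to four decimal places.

6.6926

The regression of B on A has slope ρ·σ_B/σ_A and passes through (μ_A, μ_B).
E[B | A=5.9] = 6.7 + (-0.01)·(2.4/2.6)·(5.9 − (5.1)) = 6.7 + (-0.0092308)·(0.8) = 6.6926.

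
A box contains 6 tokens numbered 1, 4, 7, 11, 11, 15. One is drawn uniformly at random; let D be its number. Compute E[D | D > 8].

37/3

P(D > 8) = 1/2.
Σ over the event: 11·1/3 + 15·1/6 = 37/6.
E[D | D > 8] = (37/6) / (1/2) = 37/3.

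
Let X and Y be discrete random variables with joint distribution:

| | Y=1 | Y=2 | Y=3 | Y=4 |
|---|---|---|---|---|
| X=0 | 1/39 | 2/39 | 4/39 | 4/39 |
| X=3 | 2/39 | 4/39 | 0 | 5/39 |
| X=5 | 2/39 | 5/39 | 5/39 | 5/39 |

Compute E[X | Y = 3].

25/9

P(Y = 3) = 3/13.
Σ X·P over the event = 0·(4/39) + 5·(5/39) = 25/39.
E[X | Y = 3] = (25/39) / (3/13) = 25/9.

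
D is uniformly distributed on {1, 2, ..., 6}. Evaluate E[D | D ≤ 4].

5/2

Given D ≤ 4, D is equally likely to be any of {1, 2, 3, 4}.
E[D | D ≤ 4] = (1 + 2 + 3 + 4) / 4 = 5/2.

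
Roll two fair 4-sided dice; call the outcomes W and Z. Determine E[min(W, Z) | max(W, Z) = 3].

Outcomes with max(W, Z) = 3: (1,3), (2,3), (3,1), (3,2), (3,3), each with probability 1/16.
E[min(W, Z) | max(W, Z) = 3] = (1 + 2 + 1 + 2 + 3) / 5 = 9/5.

9/5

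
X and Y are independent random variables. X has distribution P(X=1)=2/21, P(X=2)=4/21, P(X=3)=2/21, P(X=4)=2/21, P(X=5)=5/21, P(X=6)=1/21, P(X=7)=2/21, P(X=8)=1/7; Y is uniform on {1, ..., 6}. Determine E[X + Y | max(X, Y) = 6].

P(max(X, Y) = 6) = 1/6.
Summing (X+Y)·P(x,y) over outcomes with max(X, Y) = 6 gives 14/9.
E[X + Y | max(X, Y) = 6] = (14/9) / (1/6) = 28/3.

28/3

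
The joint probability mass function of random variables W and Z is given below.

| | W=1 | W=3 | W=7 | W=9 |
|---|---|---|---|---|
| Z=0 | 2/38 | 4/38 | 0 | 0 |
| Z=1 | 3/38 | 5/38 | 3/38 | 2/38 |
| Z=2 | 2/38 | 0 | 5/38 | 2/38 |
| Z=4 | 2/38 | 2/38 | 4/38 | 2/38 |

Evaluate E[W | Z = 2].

P(Z = 2) = 9/38.
Σ W·P over the event = 1·(2/38) + 7·(5/38) + 9·(2/38) = 55/38.
E[W | Z = 2] = (55/38) / (9/38) = 55/9.

55/9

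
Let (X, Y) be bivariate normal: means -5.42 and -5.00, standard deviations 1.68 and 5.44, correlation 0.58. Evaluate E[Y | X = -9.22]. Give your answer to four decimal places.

-12.1368

The regression of Y on X has slope ρ·σ_Y/σ_X and passes through (μ_X, μ_Y).
E[Y | X=-9.22] = -5.00 + (0.58)·(5.44/1.68)·(-9.22 − (-5.42)) = -5.00 + (1.8781)·(-3.8) = -12.1368.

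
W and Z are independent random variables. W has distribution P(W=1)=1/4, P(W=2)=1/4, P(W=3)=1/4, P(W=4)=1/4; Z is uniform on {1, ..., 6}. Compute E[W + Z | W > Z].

P(W > Z) = 1/4.
Summing (W+Z)·P(x,y) over outcomes with W > Z gives 5/4.
E[W + Z | W > Z] = (5/4) / (1/4) = 5.

5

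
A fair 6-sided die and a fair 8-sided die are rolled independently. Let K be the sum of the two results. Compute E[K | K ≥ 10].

P(K ≥ 10) = 5/16.
Σ over the event: 10·5/48 + 11·1/12 + 12·1/16 + 13·1/24 + 14·1/48 = 85/24.
E[K | K ≥ 10] = (85/24) / (5/16) = 34/3.

34/3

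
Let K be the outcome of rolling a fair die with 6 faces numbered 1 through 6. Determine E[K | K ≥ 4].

Given K ≥ 4, K is equally likely to be any of {4, 5, 6}.
E[K | K ≥ 4] = (4 + 5 + 6) / 3 = 5.

5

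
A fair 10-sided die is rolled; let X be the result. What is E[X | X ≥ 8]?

Given X ≥ 8, X is equally likely to be any of {8, 9, 10}.
E[X | X ≥ 8] = (8 + 9 + 10) / 3 = 9.

9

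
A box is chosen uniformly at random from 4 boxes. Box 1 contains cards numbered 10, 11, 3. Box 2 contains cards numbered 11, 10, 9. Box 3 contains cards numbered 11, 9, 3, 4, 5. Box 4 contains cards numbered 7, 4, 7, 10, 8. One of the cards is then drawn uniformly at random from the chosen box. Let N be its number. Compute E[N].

E[N | box 1] = (10+11+3)/3 = 8.
E[N | box 2] = (11+10+9)/3 = 10.
E[N | box 3] = (11+9+3+4+5)/5 = 32/5.
E[N | box 4] = (7+4+7+10+8)/5 = 36/5.
By the law of total expectation,
E[N] = (1/4)·(8) + (1/4)·(10) + (1/4)·(32/5) + (1/4)·(36/5) = 79/10.

79/10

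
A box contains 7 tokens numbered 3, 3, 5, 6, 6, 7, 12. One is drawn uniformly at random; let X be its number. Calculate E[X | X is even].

P(X is even) = 3/7.
Σ over the event: 6·2/7 + 12·1/7 = 24/7.
E[X | X is even] = (24/7) / (3/7) = 8.

8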